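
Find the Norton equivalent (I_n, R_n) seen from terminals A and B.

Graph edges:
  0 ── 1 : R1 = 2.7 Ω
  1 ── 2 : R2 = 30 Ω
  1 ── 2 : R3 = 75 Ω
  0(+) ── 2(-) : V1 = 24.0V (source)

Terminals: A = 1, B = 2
Find the Thévenin equivalent first; then I_n = V_th/R_th and R_n = R_th.
Step 1 — V_th is the open-circuit voltage V_A - V_B (nothing connected across the terminals).
Nodal analysis, taking node 2 as the 0 V reference.
Source V1 fixes V_0 = 24 V.
KCL at each unknown node (sum of currents leaving = 0; resistances in Ω):
  Node 1: (V_1 - 24)/2.7 + (V_1 - 0)/30 + (V_1 - 0)/75 = 0
Collecting terms: 0.417 × V_1 = 8.889  =>  V_1 = 21.31 V
V_th = V_1 - V_2 = 21.31 - 0 = 21.31 V
Step 2 — R_th: zero the source — replace V1 by a short circuit (node 2 merges into node 0) — and find the resistance seen between A (node 1) and B (node 0).
Reduce the network between node 1 (A) and node 0 (B) by series/parallel combination:
  Rp1 = R1 ‖ R2 ‖ R3 (parallel, all between nodes 0 and 1) = 1/(1/2.7 + 1/30 + 1/75) = 2.398 Ω
R_th = 2.398 Ω
I_n = V_th/R_th = 21.31/2.398 = 8.889 A, and R_n = R_th = 2.398 Ω

Final answer: I_n = 8.889 A, R_n = 2.398 Ω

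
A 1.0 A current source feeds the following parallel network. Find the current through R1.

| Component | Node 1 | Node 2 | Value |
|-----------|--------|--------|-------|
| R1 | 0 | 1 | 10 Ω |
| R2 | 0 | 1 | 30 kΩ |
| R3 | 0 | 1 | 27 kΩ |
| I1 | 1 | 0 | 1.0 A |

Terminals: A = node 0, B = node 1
All resistors sit directly between nodes 0 and 1, so they are in parallel and share one voltage V; the full source current 1 A splits among them.
1/R_par = 1/10 + 1/30000 + 1/27000 = 0.1001 S  =>  R_par = 9.993 Ω
V = I × R_par = 1 × 9.993 = 9.993 V
I_R1 = V/R1 = 9.993/10 = 0.9993 A

Final answer: 0.9993 A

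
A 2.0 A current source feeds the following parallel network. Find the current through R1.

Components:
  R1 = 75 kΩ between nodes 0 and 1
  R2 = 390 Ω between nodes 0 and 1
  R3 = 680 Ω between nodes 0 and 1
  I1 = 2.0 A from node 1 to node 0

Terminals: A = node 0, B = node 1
All resistors sit directly between nodes 0 and 1, so they are in parallel and share one voltage V; the full source current 2 A splits among them.
1/R_par = 1/75000 + 1/390 + 1/680 = 0.004048 S  =>  R_par = 247 Ω
V = I × R_par = 2 × 247 = 494.1 V
I_R1 = V/R1 = 494.1/75000 = 0.006588 A

Final answer: 0.006588 A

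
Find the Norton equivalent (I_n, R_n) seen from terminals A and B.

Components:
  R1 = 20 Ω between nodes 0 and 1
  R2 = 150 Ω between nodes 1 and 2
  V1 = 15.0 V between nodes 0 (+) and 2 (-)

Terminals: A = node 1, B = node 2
Find the Thévenin equivalent first; then I_n = V_th/R_th and R_n = R_th.
Step 1 — V_th is the open-circuit voltage V_A - V_B (nothing connected across the terminals).
Nodal analysis, taking node 2 as the 0 V reference.
Source V1 fixes V_0 = 15 V.
KCL at each unknown node (sum of currents leaving = 0; resistances in Ω):
  Node 1: (V_1 - 15)/20 + (V_1 - 0)/150 = 0
Collecting terms: 0.05667 × V_1 = 0.75  =>  V_1 = 13.24 V
V_th = V_1 - V_2 = 13.24 - 0 = 13.24 V
Step 2 — R_th: zero the source — replace V1 by a short circuit (node 2 merges into node 0) — and find the resistance seen between A (node 1) and B (node 0).
Reduce the network between node 1 (A) and node 0 (B) by series/parallel combination:
  Rp1 = R1 ‖ R2 (parallel, both between nodes 0 and 1) = 1/(1/20 + 1/150) = 17.65 Ω
R_th = 17.65 Ω
I_n = V_th/R_th = 13.24/17.65 = 0.75 A, and R_n = R_th = 17.65 Ω

Final answer: I_n = 0.75 A, R_n = 17.65 Ω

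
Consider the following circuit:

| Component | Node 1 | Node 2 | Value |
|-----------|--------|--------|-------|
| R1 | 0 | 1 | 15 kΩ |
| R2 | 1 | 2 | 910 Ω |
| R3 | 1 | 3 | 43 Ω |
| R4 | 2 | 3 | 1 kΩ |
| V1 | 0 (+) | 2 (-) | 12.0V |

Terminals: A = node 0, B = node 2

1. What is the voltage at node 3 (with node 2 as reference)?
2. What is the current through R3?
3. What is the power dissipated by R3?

Nodal analysis, taking node 2 as the 0 V reference.
Source V1 fixes V_0 = 12 V.
KCL at each unknown node (sum of currents leaving = 0; resistances in Ω):
  Node 1: (V_1 - 12)/15000 + (V_1 - 0)/910 + (V_1 - V_3)/43 = 0
  Node 3: (V_3 - V_1)/43 + (V_3 - 0)/1000 = 0
Collecting terms (coefficients in siemens):
  0.02442·V_1 - 0.02326·V_3 = 0.0008
  0.02426·V_3 - 0.02326·V_1 = 0
Determinant D = (0.02442)(0.02426) - (-0.02326)(-0.02326) = 0.00005153
V_1 = [(0.0008)(0.02426) - (-0.02326)(0)]/D = 0.3766 V
V_3 = [(0.02442)(0) - (0.0008)(-0.02326)]/D = 0.3611 V
Part 1:
  Read off the nodal solution: V_3 = 0.3611 V
Part 2:
  I_R3 = (V_1 - V_3)/R3 = (0.3766 - 0.3611)/43 = 0.0003611 A
  Magnitude: I_R3 = 0.0003611 A
Part 3:
  I_R3 = (V_1 - V_3)/R3 = (0.3766 - 0.3611)/43 = 0.0003611 A
  P_R3 = I_R3² × R3 = (0.0003611)² × 43 = 0.000005606 W

Final answers:
1. V_3 = 0.3611 V
2. I_R3 = 0.0003611 A
3. P_R3 = 5.606e-06 W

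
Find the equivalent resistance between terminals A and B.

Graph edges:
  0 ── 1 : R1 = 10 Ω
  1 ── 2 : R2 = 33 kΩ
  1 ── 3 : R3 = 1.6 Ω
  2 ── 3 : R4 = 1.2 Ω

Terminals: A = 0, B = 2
Reduce the network between node 0 (A) and node 2 (B) by series/parallel combination:
  Rs1 = R3 + R4 (series, joined only at node 3) = 1.6 + 1.2 = 2.8 Ω
  Rp1 = R2 ‖ Rs1 (parallel, both between nodes 1 and 2) = 1/(1/33000 + 1/2.8) = 2.8 Ω
  Rs2 = R1 + Rp1 (series, joined only at node 1) = 10 + 2.8 = 12.8 Ω
R_eq = 12.8 Ω

Final answer: 12.8 Ω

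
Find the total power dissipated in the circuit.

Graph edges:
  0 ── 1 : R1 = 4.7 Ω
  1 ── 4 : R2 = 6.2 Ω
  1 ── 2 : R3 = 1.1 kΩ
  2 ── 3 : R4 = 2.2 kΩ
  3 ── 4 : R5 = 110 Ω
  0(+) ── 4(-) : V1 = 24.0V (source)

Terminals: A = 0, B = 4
Nodal analysis, taking node 4 as the 0 V reference.
Source V1 fixes V_0 = 24 V.
KCL at each unknown node (sum of currents leaving = 0; resistances in Ω):
  Node 1: (V_1 - 24)/4.7 + (V_1 - 0)/6.2 + (V_1 - V_2)/1100 = 0
  Node 2: (V_2 - V_1)/1100 + (V_2 - V_3)/2200 = 0
  Node 3: (V_3 - V_2)/2200 + (V_3 - 0)/110 = 0
Collecting terms (coefficients in siemens):
  0.375·V_1 - 0.0009091·V_2 = 5.106
  0.001364·V_2 - 0.0009091·V_1 - 0.0004545·V_3 = 0
  0.009545·V_3 - 0.0004545·V_2 = 0
Solving these 3 simultaneous equations (Gaussian elimination) gives:
  V_1 = 13.64 V, V_2 = 9.24 V, V_3 = 0.44 V
Power in each resistor, P = (ΔV)²/R:
  P_R1 = (24 - 13.64)²/4.7 = 22.83 W
  P_R2 = (13.64 - 0)²/6.2 = 30.01 W
  P_R3 = (13.64 - 9.24)²/1100 = 0.0176 W
  P_R4 = (9.24 - 0.44)²/2200 = 0.0352 W
  P_R5 = (0.44 - 0)²/110 = 0.00176 W
P_total = P_R1 + P_R2 + P_R3 + P_R4 + P_R5 = 52.9 W

Final answer: 52.9 W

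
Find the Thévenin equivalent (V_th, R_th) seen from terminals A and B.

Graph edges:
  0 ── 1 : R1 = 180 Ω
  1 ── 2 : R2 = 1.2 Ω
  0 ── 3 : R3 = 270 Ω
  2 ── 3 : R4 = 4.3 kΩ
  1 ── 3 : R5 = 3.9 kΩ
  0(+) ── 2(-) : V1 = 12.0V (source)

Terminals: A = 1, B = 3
Step 1 — V_th is the open-circuit voltage V_A - V_B (nothing connected across the terminals).
Nodal analysis, taking node 2 as the 0 V reference.
Source V1 fixes V_0 = 12 V.
KCL at each unknown node (sum of currents leaving = 0; resistances in Ω):
  Node 1: (V_1 - 12)/180 + (V_1 - 0)/1.2 + (V_1 - V_3)/3900 = 0
  Node 3: (V_3 - 12)/270 + (V_3 - 0)/4300 + (V_3 - V_1)/3900 = 0
Collecting terms (coefficients in siemens):
  0.8391·V_1 - 0.0002564·V_3 = 0.06667
  0.004193·V_3 - 0.0002564·V_1 = 0.04444
Determinant D = (0.8391)(0.004193) - (-0.0002564)(-0.0002564) = 0.003518
V_1 = [(0.06667)(0.004193) - (-0.0002564)(0.04444)]/D = 0.08269 V
V_3 = [(0.8391)(0.04444) - (0.06667)(-0.0002564)]/D = 10.61 V
V_th = V_1 - V_3 = 0.08269 - 10.61 = -10.52 V
Step 2 — R_th: zero the source — replace V1 by a short circuit (node 2 merges into node 0) — and find the resistance seen between A (node 1) and B (node 3).
Reduce the network between node 1 (A) and node 3 (B) by series/parallel combination:
  Rp1 = R1 ‖ R2 (parallel, both between nodes 0 and 1) = 1/(1/180 + 1/1.2) = 1.192 Ω
  Rp2 = R3 ‖ R4 (parallel, both between nodes 0 and 3) = 1/(1/270 + 1/4300) = 254 Ω
  Rs1 = Rp1 + Rp2 (series, joined only at node 0) = 1.192 + 254 = 255.2 Ω
  Rp3 = R5 ‖ Rs1 (parallel, both between nodes 1 and 3) = 1/(1/3900 + 1/255.2) = 239.6 Ω
R_th = 239.6 Ω

Final answer: V_th = -10.52 V, R_th = 239.6 Ω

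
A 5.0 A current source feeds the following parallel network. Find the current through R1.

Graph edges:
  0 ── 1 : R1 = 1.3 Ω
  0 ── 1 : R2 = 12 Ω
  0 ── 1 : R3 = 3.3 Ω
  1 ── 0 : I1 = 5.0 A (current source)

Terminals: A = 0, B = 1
All resistors sit directly between nodes 0 and 1, so they are in parallel and share one voltage V; the full source current 5 A splits among them.
1/R_par = 1/1.3 + 1/12 + 1/3.3 = 1.156 S  =>  R_par = 0.8654 Ω
V = I × R_par = 5 × 0.8654 = 4.327 V
I_R1 = V/R1 = 4.327/1.3 = 3.328 A

Final answer: 3.328 A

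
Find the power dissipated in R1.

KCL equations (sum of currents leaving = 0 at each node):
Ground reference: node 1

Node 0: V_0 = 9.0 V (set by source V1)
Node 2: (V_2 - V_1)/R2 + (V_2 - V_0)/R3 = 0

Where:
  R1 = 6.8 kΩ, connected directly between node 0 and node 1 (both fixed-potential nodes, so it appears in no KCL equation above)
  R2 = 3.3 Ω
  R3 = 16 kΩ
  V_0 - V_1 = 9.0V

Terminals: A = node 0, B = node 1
Nodal analysis, taking node 1 as the 0 V reference.
Source V1 fixes V_0 = 9 V.
KCL at each unknown node (sum of currents leaving = 0; resistances in Ω):
  Node 2: (V_2 - 0)/3.3 + (V_2 - 9)/16000 = 0
Collecting terms: 0.3031 × V_2 = 0.0005625  =>  V_2 = 0.001856 V
I_R1 = (V_0 - V_1)/R1 = (9 - 0)/6800 = 0.001324 A
P_R1 = I_R1² × R1 = (0.001324)² × 6800 = 0.01191 W

Final answer: 0.01191 W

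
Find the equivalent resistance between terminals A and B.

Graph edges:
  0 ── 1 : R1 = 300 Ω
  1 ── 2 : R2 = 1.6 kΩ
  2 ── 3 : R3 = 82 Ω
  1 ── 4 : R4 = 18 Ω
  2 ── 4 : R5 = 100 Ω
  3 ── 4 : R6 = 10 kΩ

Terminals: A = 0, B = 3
The network is not a plain series/parallel combination. Inject a 1 A test current into terminal A (node 0) and return it from terminal B (node 3); then R_eq = V_A / (1 A).
Nodal analysis, taking node 3 as the 0 V reference.
Current source I_test pushes 1 A into node 0 and draws it out of node 3.
KCL at each unknown node (sum of currents leaving = 0; resistances in Ω):
  Node 0: (V_0 - V_1)/300 - 1 = 0
  Node 1: (V_1 - V_0)/300 + (V_1 - V_2)/1600 + (V_1 - V_4)/18 = 0
  Node 2: (V_2 - V_1)/1600 + (V_2 - 0)/82 + (V_2 - V_4)/100 = 0
  Node 4: (V_4 - V_1)/18 + (V_4 - V_2)/100 + (V_4 - 0)/10000 = 0
Collecting terms (coefficients in siemens):
  0.003333·V_0 - 0.003333·V_1 = 1
  0.05951·V_1 - 0.003333·V_0 - 0.000625·V_2 - 0.05556·V_4 = 0
  0.02282·V_2 - 0.000625·V_1 - 0.01·V_4 = 0
  0.06566·V_4 - 0.05556·V_1 - 0.01·V_2 = 0
Solving these 4 simultaneous equations (Gaussian elimination) gives:
  V_0 = 488.9 V, V_1 = 188.9 V, V_2 = 80.59 V, V_4 = 172.1 V
R_eq = V_0 / 1 A = 488.9 Ω

Final answer: 488.9 Ω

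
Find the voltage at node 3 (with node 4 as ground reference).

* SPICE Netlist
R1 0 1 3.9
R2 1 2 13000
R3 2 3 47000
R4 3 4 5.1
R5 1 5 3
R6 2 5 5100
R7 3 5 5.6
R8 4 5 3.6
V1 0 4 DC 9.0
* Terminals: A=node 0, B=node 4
Nodal analysis, taking node 4 as the 0 V reference.
Source V1 fixes V_0 = 9 V.
KCL at each unknown node (sum of currents leaving = 0; resistances in Ω):
  Node 1: (V_1 - 9)/3.9 + (V_1 - V_2)/13000 + (V_1 - V_5)/3 = 0
  Node 2: (V_2 - V_1)/13000 + (V_2 - V_3)/47000 + (V_2 - V_5)/5100 = 0
  Node 3: (V_3 - V_2)/47000 + (V_3 - 0)/5.1 + (V_3 - V_5)/5.6 = 0
  Node 5: (V_5 - V_1)/3 + (V_5 - V_2)/5100 + (V_5 - V_3)/5.6 + (V_5 - 0)/3.6 = 0
Collecting terms (coefficients in siemens):
  0.5898·V_1 - 0.00007692·V_2 - 0.3333·V_5 = 2.308
  0.0002943·V_2 - 0.00007692·V_1 - 0.00002128·V_3 - 0.0001961·V_5 = 0
  0.3747·V_3 - 0.00002128·V_2 - 0.1786·V_5 = 0
  0.7899·V_5 - 0.3333·V_1 - 0.0001961·V_2 - 0.1786·V_3 = 0
Solving these 4 simultaneous equations (Gaussian elimination) gives:
  V_1 = 5.341 V, V_2 = 3.167 V, V_3 = 1.205 V, V_5 = 2.527 V
The requested potential is V_3 = 1.205 V.

Final answer: V_3 = 1.205 V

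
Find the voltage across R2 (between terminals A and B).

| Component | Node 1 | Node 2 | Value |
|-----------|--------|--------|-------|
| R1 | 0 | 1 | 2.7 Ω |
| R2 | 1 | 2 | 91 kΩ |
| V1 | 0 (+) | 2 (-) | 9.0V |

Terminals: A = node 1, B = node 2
R1 and R2 are in series across V1 (node 0 → node 1 → node 2), and the output A–B is taken across R2, so this is a voltage divider.
Series current: I = V1/(R1 + R2) = 9/(2.7 + 91000) = 9/91000 = 0.0000989 A
V_R2 = I × R2 = V1 × R2/(R1 + R2) = 9 × 91000/91000 = 9 V

Final answer: 9 V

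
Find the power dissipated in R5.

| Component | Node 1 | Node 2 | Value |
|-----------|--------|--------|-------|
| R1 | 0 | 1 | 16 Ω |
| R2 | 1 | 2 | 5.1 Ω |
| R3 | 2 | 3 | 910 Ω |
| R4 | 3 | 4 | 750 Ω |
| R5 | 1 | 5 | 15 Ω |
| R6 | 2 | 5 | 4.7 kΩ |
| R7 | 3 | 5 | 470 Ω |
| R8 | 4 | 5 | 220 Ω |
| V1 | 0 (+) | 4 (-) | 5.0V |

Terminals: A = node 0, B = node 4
Nodal analysis, taking node 4 as the 0 V reference.
Source V1 fixes V_0 = 5 V.
KCL at each unknown node (sum of currents leaving = 0; resistances in Ω):
  Node 1: (V_1 - 5)/16 + (V_1 - V_2)/5.1 + (V_1 - V_5)/15 = 0
  Node 2: (V_2 - V_1)/5.1 + (V_2 - V_3)/910 + (V_2 - V_5)/4700 = 0
  Node 3: (V_3 - V_2)/910 + (V_3 - 0)/750 + (V_3 - V_5)/470 = 0
  Node 5: (V_5 - V_1)/15 + (V_5 - V_2)/4700 + (V_5 - V_3)/470 + (V_5 - 0)/220 = 0
Collecting terms (coefficients in siemens):
  0.3252·V_1 - 0.1961·V_2 - 0.06667·V_5 = 0.3125
  0.1974·V_2 - 0.1961·V_1 - 0.001099·V_3 - 0.0002128·V_5 = 0
  0.00456·V_3 - 0.001099·V_2 - 0.002128·V_5 = 0
  0.07355·V_5 - 0.06667·V_1 - 0.0002128·V_2 - 0.002128·V_3 = 0
Solving these 4 simultaneous equations (Gaussian elimination) gives:
  V_1 = 4.621 V, V_2 = 4.613 V, V_3 = 3.114 V, V_5 = 4.292 V
I_R5 = (V_1 - V_5)/R5 = (4.621 - 4.292)/15 = 0.02195 A
P_R5 = I_R5² × R5 = (0.02195)² × 15 = 0.007226 W

Final answer: 0.007226 W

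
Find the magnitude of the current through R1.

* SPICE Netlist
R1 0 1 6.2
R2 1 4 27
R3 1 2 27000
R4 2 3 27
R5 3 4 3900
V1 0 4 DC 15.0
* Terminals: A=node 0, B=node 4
Nodal analysis, taking node 4 as the 0 V reference.
Source V1 fixes V_0 = 15 V.
KCL at each unknown node (sum of currents leaving = 0; resistances in Ω):
  Node 1: (V_1 - 15)/6.2 + (V_1 - 0)/27 + (V_1 - V_2)/27000 = 0
  Node 2: (V_2 - V_1)/27000 + (V_2 - V_3)/27 = 0
  Node 3: (V_3 - V_2)/27 + (V_3 - 0)/3900 = 0
Collecting terms (coefficients in siemens):
  0.1984·V_1 - 0.00003704·V_2 = 2.419
  0.03707·V_2 - 0.00003704·V_1 - 0.03704·V_3 = 0
  0.03729·V_3 - 0.03704·V_2 = 0
Solving these 3 simultaneous equations (Gaussian elimination) gives:
  V_1 = 12.2 V, V_2 = 1.549 V, V_3 = 1.538 V
I_R1 = (V_0 - V_1)/R1 = (15 - 12.2)/6.2 = 0.4521 A
|I_R1| = 0.4521 A

Final answer: |I_R1| = 0.4521 A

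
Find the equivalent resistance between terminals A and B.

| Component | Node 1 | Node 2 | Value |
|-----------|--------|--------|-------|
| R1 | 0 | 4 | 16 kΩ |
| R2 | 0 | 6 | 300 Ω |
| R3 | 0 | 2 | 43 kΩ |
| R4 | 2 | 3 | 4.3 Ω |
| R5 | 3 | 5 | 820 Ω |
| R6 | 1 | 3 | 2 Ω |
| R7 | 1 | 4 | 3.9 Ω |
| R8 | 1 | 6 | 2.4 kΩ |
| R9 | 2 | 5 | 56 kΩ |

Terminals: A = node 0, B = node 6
Reduce the network between node 0 (A) and node 6 (B) by series/parallel combination:
  Rs1 = R1 + R7 (series, joined only at node 4) = 16000 + 3.9 = 16000 Ω
  Rs2 = R9 + R5 (series, joined only at node 5) = 56000 + 820 = 56820 Ω
  Rp1 = R4 ‖ Rs2 (parallel, both between nodes 2 and 3) = 1/(1/4.3 + 1/56820) = 4.3 Ω
  Rs3 = R3 + Rp1 (series, joined only at node 2) = 43000 + 4.3 = 43000 Ω
  Rs4 = R6 + Rs3 (series, joined only at node 3) = 2 + 43000 = 43010 Ω
  Rp2 = Rs1 ‖ Rs4 (parallel, both between nodes 0 and 1) = 1/(1/16000 + 1/43010) = 11660 Ω
  Rs5 = R8 + Rp2 (series, joined only at node 1) = 2400 + 11660 = 14060 Ω
  Rp3 = R2 ‖ Rs5 (parallel, both between nodes 0 and 6) = 1/(1/300 + 1/14060) = 293.7 Ω
R_eq = 293.7 Ω

Final answer: 293.7 Ω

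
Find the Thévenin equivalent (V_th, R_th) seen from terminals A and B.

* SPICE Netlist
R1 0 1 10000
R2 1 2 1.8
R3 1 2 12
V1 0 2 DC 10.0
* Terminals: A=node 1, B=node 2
Step 1 — V_th is the open-circuit voltage V_A - V_B (nothing connected across the terminals).
Nodal analysis, taking node 2 as the 0 V reference.
Source V1 fixes V_0 = 10 V.
KCL at each unknown node (sum of currents leaving = 0; resistances in Ω):
  Node 1: (V_1 - 10)/10000 + (V_1 - 0)/1.8 + (V_1 - 0)/12 = 0
Collecting terms: 0.639 × V_1 = 0.001  =>  V_1 = 0.001565 V
V_th = V_1 - V_2 = 0.001565 - 0 = 0.001565 V
Step 2 — R_th: zero the source — replace V1 by a short circuit (node 2 merges into node 0) — and find the resistance seen between A (node 1) and B (node 0).
Reduce the network between node 1 (A) and node 0 (B) by series/parallel combination:
  Rp1 = R1 ‖ R2 ‖ R3 (parallel, all between nodes 0 and 1) = 1/(1/10000 + 1/1.8 + 1/12) = 1.565 Ω
R_th = 1.565 Ω

Final answer: V_th = 0.001565 V, R_th = 1.565 Ω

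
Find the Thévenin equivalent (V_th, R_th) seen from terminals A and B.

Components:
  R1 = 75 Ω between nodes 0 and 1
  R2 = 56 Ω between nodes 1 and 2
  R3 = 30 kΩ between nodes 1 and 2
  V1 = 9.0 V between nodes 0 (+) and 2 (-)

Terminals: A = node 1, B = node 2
Step 1 — V_th is the open-circuit voltage V_A - V_B (nothing connected across the terminals).
Nodal analysis, taking node 2 as the 0 V reference.
Source V1 fixes V_0 = 9 V.
KCL at each unknown node (sum of currents leaving = 0; resistances in Ω):
  Node 1: (V_1 - 9)/75 + (V_1 - 0)/56 + (V_1 - 0)/30000 = 0
Collecting terms: 0.03122 × V_1 = 0.12  =>  V_1 = 3.843 V
V_th = V_1 - V_2 = 3.843 - 0 = 3.843 V
Step 2 — R_th: zero the source — replace V1 by a short circuit (node 2 merges into node 0) — and find the resistance seen between A (node 1) and B (node 0).
Reduce the network between node 1 (A) and node 0 (B) by series/parallel combination:
  Rp1 = R1 ‖ R2 ‖ R3 (parallel, all between nodes 0 and 1) = 1/(1/75 + 1/56 + 1/30000) = 32.03 Ω
R_th = 32.03 Ω

Final answer: V_th = 3.843 V, R_th = 32.03 Ω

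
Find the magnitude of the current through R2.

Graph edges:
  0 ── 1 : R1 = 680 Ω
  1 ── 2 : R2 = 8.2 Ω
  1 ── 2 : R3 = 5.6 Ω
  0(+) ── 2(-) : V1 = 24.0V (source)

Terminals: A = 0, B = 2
Nodal analysis, taking node 2 as the 0 V reference.
Source V1 fixes V_0 = 24 V.
KCL at each unknown node (sum of currents leaving = 0; resistances in Ω):
  Node 1: (V_1 - 24)/680 + (V_1 - 0)/8.2 + (V_1 - 0)/5.6 = 0
Collecting terms: 0.302 × V_1 = 0.03529  =>  V_1 = 0.1169 V
I_R2 = (V_1 - V_2)/R2 = (0.1169 - 0)/8.2 = 0.01425 A
|I_R2| = 0.01425 A

Final answer: |I_R2| = 0.01425 A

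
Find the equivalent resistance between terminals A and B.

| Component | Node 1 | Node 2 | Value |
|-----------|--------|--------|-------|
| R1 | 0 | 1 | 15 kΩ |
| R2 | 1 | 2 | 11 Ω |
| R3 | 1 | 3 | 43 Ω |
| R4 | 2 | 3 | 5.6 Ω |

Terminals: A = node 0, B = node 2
Reduce the network between node 0 (A) and node 2 (B) by series/parallel combination:
  Rs1 = R3 + R4 (series, joined only at node 3) = 43 + 5.6 = 48.6 Ω
  Rp1 = R2 ‖ Rs1 (parallel, both between nodes 1 and 2) = 1/(1/11 + 1/48.6) = 8.97 Ω
  Rs2 = R1 + Rp1 (series, joined only at node 1) = 15000 + 8.97 = 15010 Ω
R_eq = 15.01 kΩ

Final answer: 15.01 kΩ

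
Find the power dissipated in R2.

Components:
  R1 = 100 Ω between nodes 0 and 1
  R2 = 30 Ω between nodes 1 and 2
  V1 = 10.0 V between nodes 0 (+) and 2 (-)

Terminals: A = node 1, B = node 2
Nodal analysis, taking node 2 as the 0 V reference.
Source V1 fixes V_0 = 10 V.
KCL at each unknown node (sum of currents leaving = 0; resistances in Ω):
  Node 1: (V_1 - 10)/100 + (V_1 - 0)/30 = 0
Collecting terms: 0.04333 × V_1 = 0.1  =>  V_1 = 2.308 V
I_R2 = (V_1 - V_2)/R2 = (2.308 - 0)/30 = 0.07692 A
P_R2 = I_R2² × R2 = (0.07692)² × 30 = 0.1775 W

Final answer: 0.1775 W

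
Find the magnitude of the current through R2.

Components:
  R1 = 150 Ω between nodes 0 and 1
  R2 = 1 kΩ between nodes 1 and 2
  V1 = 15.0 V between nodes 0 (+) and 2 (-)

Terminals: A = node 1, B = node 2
Nodal analysis, taking node 2 as the 0 V reference.
Source V1 fixes V_0 = 15 V.
KCL at each unknown node (sum of currents leaving = 0; resistances in Ω):
  Node 1: (V_1 - 15)/150 + (V_1 - 0)/1000 = 0
Collecting terms: 0.007667 × V_1 = 0.1  =>  V_1 = 13.04 V
I_R2 = (V_1 - V_2)/R2 = (13.04 - 0)/1000 = 0.01304 A
|I_R2| = 0.01304 A

Final answer: |I_R2| = 0.01304 A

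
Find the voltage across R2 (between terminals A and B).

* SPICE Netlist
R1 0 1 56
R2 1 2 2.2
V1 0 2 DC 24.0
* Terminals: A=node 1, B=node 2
R1 and R2 are in series across V1 (node 0 → node 1 → node 2), and the output A–B is taken across R2, so this is a voltage divider.
Series current: I = V1/(R1 + R2) = 24/(56 + 2.2) = 24/58.2 = 0.4124 A
V_R2 = I × R2 = V1 × R2/(R1 + R2) = 24 × 2.2/58.2 = 0.9072 V

Final answer: 0.9072 V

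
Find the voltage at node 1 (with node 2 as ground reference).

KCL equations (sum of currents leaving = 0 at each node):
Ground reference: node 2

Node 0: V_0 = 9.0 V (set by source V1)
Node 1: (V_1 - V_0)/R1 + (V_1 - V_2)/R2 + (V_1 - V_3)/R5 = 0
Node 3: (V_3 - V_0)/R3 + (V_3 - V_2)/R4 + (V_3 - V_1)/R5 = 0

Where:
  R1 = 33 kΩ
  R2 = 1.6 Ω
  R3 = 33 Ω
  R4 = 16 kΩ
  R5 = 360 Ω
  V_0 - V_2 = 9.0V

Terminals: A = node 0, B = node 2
Nodal analysis, taking node 2 as the 0 V reference.
Source V1 fixes V_0 = 9 V.
KCL at each unknown node (sum of currents leaving = 0; resistances in Ω):
  Node 1: (V_1 - 9)/33000 + (V_1 - 0)/1.6 + (V_1 - V_3)/360 = 0
  Node 3: (V_3 - 9)/33 + (V_3 - 0)/16000 + (V_3 - V_1)/360 = 0
Collecting terms (coefficients in siemens):
  0.6278·V_1 - 0.002778·V_3 = 0.0002727
  0.03314·V_3 - 0.002778·V_1 = 0.2727
Determinant D = (0.6278)(0.03314) - (-0.002778)(-0.002778) = 0.0208
V_1 = [(0.0002727)(0.03314) - (-0.002778)(0.2727)]/D = 0.03686 V
V_3 = [(0.6278)(0.2727) - (0.0002727)(-0.002778)]/D = 8.232 V
The requested potential is V_1 = 0.03686 V.

Final answer: V_1 = 0.03686 V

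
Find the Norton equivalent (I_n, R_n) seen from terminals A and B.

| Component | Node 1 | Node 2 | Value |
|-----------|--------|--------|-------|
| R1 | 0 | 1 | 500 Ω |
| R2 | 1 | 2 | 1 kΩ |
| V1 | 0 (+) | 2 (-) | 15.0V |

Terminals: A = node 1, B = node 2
Find the Thévenin equivalent first; then I_n = V_th/R_th and R_n = R_th.
Step 1 — V_th is the open-circuit voltage V_A - V_B (nothing connected across the terminals).
Nodal analysis, taking node 2 as the 0 V reference.
Source V1 fixes V_0 = 15 V.
KCL at each unknown node (sum of currents leaving = 0; resistances in Ω):
  Node 1: (V_1 - 15)/500 + (V_1 - 0)/1000 = 0
Collecting terms: 0.003 × V_1 = 0.03  =>  V_1 = 10 V
V_th = V_1 - V_2 = 10 - 0 = 10 V
Step 2 — R_th: zero the source — replace V1 by a short circuit (node 2 merges into node 0) — and find the resistance seen between A (node 1) and B (node 0).
Reduce the network between node 1 (A) and node 0 (B) by series/parallel combination:
  Rp1 = R1 ‖ R2 (parallel, both between nodes 0 and 1) = 1/(1/500 + 1/1000) = 333.3 Ω
R_th = 333.3 Ω
I_n = V_th/R_th = 10/333.3 = 0.03 A, and R_n = R_th = 333.3 Ω

Final answer: I_n = 0.03 A, R_n = 333.3 Ω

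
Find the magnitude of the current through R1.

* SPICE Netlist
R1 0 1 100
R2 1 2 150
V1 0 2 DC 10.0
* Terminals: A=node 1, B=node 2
Nodal analysis, taking node 2 as the 0 V reference.
Source V1 fixes V_0 = 10 V.
KCL at each unknown node (sum of currents leaving = 0; resistances in Ω):
  Node 1: (V_1 - 10)/100 + (V_1 - 0)/150 = 0
Collecting terms: 0.01667 × V_1 = 0.1  =>  V_1 = 6 V
I_R1 = (V_0 - V_1)/R1 = (10 - 6)/100 = 0.04 A
|I_R1| = 0.04 A

Final answer: |I_R1| = 0.04 A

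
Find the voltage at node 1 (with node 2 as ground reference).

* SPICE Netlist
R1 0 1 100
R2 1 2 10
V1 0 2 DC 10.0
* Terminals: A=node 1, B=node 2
Nodal analysis, taking node 2 as the 0 V reference.
Source V1 fixes V_0 = 10 V.
KCL at each unknown node (sum of currents leaving = 0; resistances in Ω):
  Node 1: (V_1 - 10)/100 + (V_1 - 0)/10 = 0
Collecting terms: 0.11 × V_1 = 0.1  =>  V_1 = 0.9091 V
The requested potential is V_1 = 0.9091 V.

Final answer: V_1 = 0.9091 V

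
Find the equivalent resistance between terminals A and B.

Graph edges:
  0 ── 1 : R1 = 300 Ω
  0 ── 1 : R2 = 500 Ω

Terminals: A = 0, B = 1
Reduce the network between node 0 (A) and node 1 (B) by series/parallel combination:
  Rp1 = R1 ‖ R2 (parallel, both between nodes 0 and 1) = 1/(1/300 + 1/500) = 187.5 Ω
R_eq = 187.5 Ω

Final answer: 187.5 Ω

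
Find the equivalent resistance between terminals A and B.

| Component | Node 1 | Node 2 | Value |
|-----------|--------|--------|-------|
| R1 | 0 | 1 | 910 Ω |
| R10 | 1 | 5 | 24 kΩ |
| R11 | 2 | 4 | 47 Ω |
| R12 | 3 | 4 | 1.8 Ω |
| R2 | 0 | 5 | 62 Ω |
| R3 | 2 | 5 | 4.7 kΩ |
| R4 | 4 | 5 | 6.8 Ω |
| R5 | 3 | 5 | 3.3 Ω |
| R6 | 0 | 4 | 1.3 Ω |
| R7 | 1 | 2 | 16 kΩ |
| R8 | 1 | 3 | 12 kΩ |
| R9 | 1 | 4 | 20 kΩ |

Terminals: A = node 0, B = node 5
The network is not a plain series/parallel combination. Inject a 1 A test current into terminal A (node 0) and return it from terminal B (node 5); then R_eq = V_A / (1 A).
Nodal analysis, taking node 5 as the 0 V reference.
Current source I_test pushes 1 A into node 0 and draws it out of node 5.
KCL at each unknown node (sum of currents leaving = 0; resistances in Ω):
  Node 0: (V_0 - V_1)/910 + (V_0 - 0)/62 + (V_0 - V_4)/1.3 - 1 = 0
  Node 1: (V_1 - V_0)/910 + (V_1 - V_2)/16000 + (V_1 - V_3)/12000 + (V_1 - V_4)/20000 + (V_1 - 0)/24000 = 0
  Node 2: (V_2 - V_1)/16000 + (V_2 - 0)/4700 + (V_2 - V_4)/47 = 0
  Node 3: (V_3 - V_1)/12000 + (V_3 - 0)/3.3 + (V_3 - V_4)/1.8 = 0
  Node 4: (V_4 - V_0)/1.3 + (V_4 - V_1)/20000 + (V_4 - V_2)/47 + (V_4 - V_3)/1.8 + (V_4 - 0)/6.8 = 0
Collecting terms (coefficients in siemens):
  0.7865·V_0 - 0.001099·V_1 - 0.7692·V_4 = 1
  0.001336·V_1 - 0.001099·V_0 - 0.0000625·V_2 - 0.00008333·V_3 - 0.00005·V_4 = 0
  0.02155·V_2 - 0.0000625·V_1 - 0.02128·V_4 = 0
  0.8587·V_3 - 0.00008333·V_1 - 0.5556·V_4 = 0
  1.493·V_4 - 0.7692·V_0 - 0.00005·V_1 - 0.02128·V_2 - 0.5556·V_3 = 0
Solving these 5 simultaneous equations (Gaussian elimination) gives:
  V_0 = 3.943 V, V_1 = 3.581 V, V_2 = 2.702 V, V_3 = 1.764 V
  V_4 = 2.727 V
R_eq = V_0 / 1 A = 3.943 Ω

Final answer: 3.943 Ω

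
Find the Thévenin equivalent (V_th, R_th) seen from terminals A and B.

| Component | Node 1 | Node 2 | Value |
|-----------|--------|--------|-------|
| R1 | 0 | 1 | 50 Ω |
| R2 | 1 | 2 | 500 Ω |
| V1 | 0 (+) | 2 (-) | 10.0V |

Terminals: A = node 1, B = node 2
Step 1 — V_th is the open-circuit voltage V_A - V_B (nothing connected across the terminals).
Nodal analysis, taking node 2 as the 0 V reference.
Source V1 fixes V_0 = 10 V.
KCL at each unknown node (sum of currents leaving = 0; resistances in Ω):
  Node 1: (V_1 - 10)/50 + (V_1 - 0)/500 = 0
Collecting terms: 0.022 × V_1 = 0.2  =>  V_1 = 9.091 V
V_th = V_1 - V_2 = 9.091 - 0 = 9.091 V
Step 2 — R_th: zero the source — replace V1 by a short circuit (node 2 merges into node 0) — and find the resistance seen between A (node 1) and B (node 0).
Reduce the network between node 1 (A) and node 0 (B) by series/parallel combination:
  Rp1 = R1 ‖ R2 (parallel, both between nodes 0 and 1) = 1/(1/50 + 1/500) = 45.45 Ω
R_th = 45.45 Ω

Final answer: V_th = 9.091 V, R_th = 45.45 Ω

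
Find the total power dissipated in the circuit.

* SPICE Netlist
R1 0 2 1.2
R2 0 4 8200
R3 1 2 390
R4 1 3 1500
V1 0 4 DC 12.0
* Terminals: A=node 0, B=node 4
Nodal analysis, taking node 4 as the 0 V reference.
Source V1 fixes V_0 = 12 V.
KCL at each unknown node (sum of currents leaving = 0; resistances in Ω):
  Node 1: (V_1 - V_2)/390 + (V_1 - V_3)/1500 = 0
  Node 2: (V_2 - 12)/1.2 + (V_2 - V_1)/390 = 0
  Node 3: (V_3 - V_1)/1500 = 0
Collecting terms (coefficients in siemens):
  0.003231·V_1 - 0.002564·V_2 - 0.0006667·V_3 = 0
  0.8359·V_2 - 0.002564·V_1 = 10
  0.0006667·V_3 - 0.0006667·V_1 = 0
Solving these 3 simultaneous equations (Gaussian elimination) gives:
  V_1 = 12 V, V_2 = 12 V, V_3 = 12 V
Power in each resistor, P = (ΔV)²/R:
  P_R1 = (12 - 12)²/1.2 = 0 W
  P_R2 = (12 - 0)²/8200 = 0.01756 W
  P_R3 = (12 - 12)²/390 = 0 W
  P_R4 = (12 - 12)²/1500 = 0 W
P_total = P_R1 + P_R2 + P_R3 + P_R4 = 0.01756 W

Final answer: 0.01756 W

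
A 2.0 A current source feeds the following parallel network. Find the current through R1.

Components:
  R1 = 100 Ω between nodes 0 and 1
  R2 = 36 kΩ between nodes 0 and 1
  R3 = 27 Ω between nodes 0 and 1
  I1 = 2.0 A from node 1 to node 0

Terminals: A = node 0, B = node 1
All resistors sit directly between nodes 0 and 1, so they are in parallel and share one voltage V; the full source current 2 A splits among them.
1/R_par = 1/100 + 1/36000 + 1/27 = 0.04706 S  =>  R_par = 21.25 Ω
V = I × R_par = 2 × 21.25 = 42.49 V
I_R1 = V/R1 = 42.49/100 = 0.4249 A

Final answer: 0.4249 A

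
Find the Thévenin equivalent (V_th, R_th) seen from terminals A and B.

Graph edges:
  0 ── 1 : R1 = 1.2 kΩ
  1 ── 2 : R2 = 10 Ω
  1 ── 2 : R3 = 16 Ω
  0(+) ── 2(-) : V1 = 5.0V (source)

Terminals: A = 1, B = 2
Step 1 — V_th is the open-circuit voltage V_A - V_B (nothing connected across the terminals).
Nodal analysis, taking node 2 as the 0 V reference.
Source V1 fixes V_0 = 5 V.
KCL at each unknown node (sum of currents leaving = 0; resistances in Ω):
  Node 1: (V_1 - 5)/1200 + (V_1 - 0)/10 + (V_1 - 0)/16 = 0
Collecting terms: 0.1633 × V_1 = 0.004167  =>  V_1 = 0.02551 V
V_th = V_1 - V_2 = 0.02551 - 0 = 0.02551 V
Step 2 — R_th: zero the source — replace V1 by a short circuit (node 2 merges into node 0) — and find the resistance seen between A (node 1) and B (node 0).
Reduce the network between node 1 (A) and node 0 (B) by series/parallel combination:
  Rp1 = R1 ‖ R2 ‖ R3 (parallel, all between nodes 0 and 1) = 1/(1/1200 + 1/10 + 1/16) = 6.122 Ω
R_th = 6.122 Ω

Final answer: V_th = 0.02551 V, R_th = 6.122 Ω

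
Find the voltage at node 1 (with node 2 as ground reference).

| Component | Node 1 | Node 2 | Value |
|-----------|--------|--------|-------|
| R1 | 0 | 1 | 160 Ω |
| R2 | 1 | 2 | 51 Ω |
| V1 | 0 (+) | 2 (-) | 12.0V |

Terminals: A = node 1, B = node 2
Nodal analysis, taking node 2 as the 0 V reference.
Source V1 fixes V_0 = 12 V.
KCL at each unknown node (sum of currents leaving = 0; resistances in Ω):
  Node 1: (V_1 - 12)/160 + (V_1 - 0)/51 = 0
Collecting terms: 0.02586 × V_1 = 0.075  =>  V_1 = 2.9 V
The requested potential is V_1 = 2.9 V.

Final answer: V_1 = 2.9 V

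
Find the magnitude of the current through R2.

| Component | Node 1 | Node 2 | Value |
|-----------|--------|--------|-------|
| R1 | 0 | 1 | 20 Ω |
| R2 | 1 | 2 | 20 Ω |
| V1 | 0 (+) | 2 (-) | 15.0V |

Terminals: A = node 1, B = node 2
Nodal analysis, taking node 2 as the 0 V reference.
Source V1 fixes V_0 = 15 V.
KCL at each unknown node (sum of currents leaving = 0; resistances in Ω):
  Node 1: (V_1 - 15)/20 + (V_1 - 0)/20 = 0
Collecting terms: 0.1 × V_1 = 0.75  =>  V_1 = 7.5 V
I_R2 = (V_1 - V_2)/R2 = (7.5 - 0)/20 = 0.375 A
|I_R2| = 0.375 A

Final answer: |I_R2| = 0.375 A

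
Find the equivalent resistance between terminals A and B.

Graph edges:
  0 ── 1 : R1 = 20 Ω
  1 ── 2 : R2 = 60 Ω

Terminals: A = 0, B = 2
Reduce the network between node 0 (A) and node 2 (B) by series/parallel combination:
  Rs1 = R1 + R2 (series, joined only at node 1) = 20 + 60 = 80 Ω
R_eq = 80 Ω

Final answer: 80 Ω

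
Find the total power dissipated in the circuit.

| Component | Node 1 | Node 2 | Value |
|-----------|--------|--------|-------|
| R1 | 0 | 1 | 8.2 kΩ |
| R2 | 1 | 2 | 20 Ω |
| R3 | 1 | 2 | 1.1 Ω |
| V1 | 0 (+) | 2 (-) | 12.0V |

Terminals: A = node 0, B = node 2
Nodal analysis, taking node 2 as the 0 V reference.
Source V1 fixes V_0 = 12 V.
KCL at each unknown node (sum of currents leaving = 0; resistances in Ω):
  Node 1: (V_1 - 12)/8200 + (V_1 - 0)/20 + (V_1 - 0)/1.1 = 0
Collecting terms: 0.9592 × V_1 = 0.001463  =>  V_1 = 0.001526 V
Power in each resistor, P = (ΔV)²/R:
  P_R1 = (12 - 0.001526)²/8200 = 0.01756 W
  P_R2 = (0.001526 - 0)²/20 = 0.0000001164 W
  P_R3 = (0.001526 - 0)²/1.1 = 0.000002116 W
P_total = P_R1 + P_R2 + P_R3 = 0.01756 W

Final answer: 0.01756 W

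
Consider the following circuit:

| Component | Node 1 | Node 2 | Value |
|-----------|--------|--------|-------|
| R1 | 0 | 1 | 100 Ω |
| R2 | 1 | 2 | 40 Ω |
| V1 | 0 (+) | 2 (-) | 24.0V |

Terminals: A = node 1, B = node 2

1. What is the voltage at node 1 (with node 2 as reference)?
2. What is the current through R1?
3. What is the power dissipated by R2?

Nodal analysis, taking node 2 as the 0 V reference.
Source V1 fixes V_0 = 24 V.
KCL at each unknown node (sum of currents leaving = 0; resistances in Ω):
  Node 1: (V_1 - 24)/100 + (V_1 - 0)/40 = 0
Collecting terms: 0.035 × V_1 = 0.24  =>  V_1 = 6.857 V
Part 1:
  Read off the nodal solution: V_1 = 6.857 V
Part 2:
  I_R1 = (V_0 - V_1)/R1 = (24 - 6.857)/100 = 0.1714 A
  Magnitude: I_R1 = 0.1714 A
Part 3:
  I_R2 = (V_1 - V_2)/R2 = (6.857 - 0)/40 = 0.1714 A
  P_R2 = I_R2² × R2 = (0.1714)² × 40 = 1.176 W

Final answers:
1. V_1 = 6.857 V
2. I_R1 = 0.1714 A
3. P_R2 = 1.176 W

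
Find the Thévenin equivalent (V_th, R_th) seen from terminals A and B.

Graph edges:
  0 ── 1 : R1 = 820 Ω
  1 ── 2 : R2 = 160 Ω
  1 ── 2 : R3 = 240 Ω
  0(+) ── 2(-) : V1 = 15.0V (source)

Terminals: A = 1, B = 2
Step 1 — V_th is the open-circuit voltage V_A - V_B (nothing connected across the terminals).
Nodal analysis, taking node 2 as the 0 V reference.
Source V1 fixes V_0 = 15 V.
KCL at each unknown node (sum of currents leaving = 0; resistances in Ω):
  Node 1: (V_1 - 15)/820 + (V_1 - 0)/160 + (V_1 - 0)/240 = 0
Collecting terms: 0.01164 × V_1 = 0.01829  =>  V_1 = 1.572 V
V_th = V_1 - V_2 = 1.572 - 0 = 1.572 V
Step 2 — R_th: zero the source — replace V1 by a short circuit (node 2 merges into node 0) — and find the resistance seen between A (node 1) and B (node 0).
Reduce the network between node 1 (A) and node 0 (B) by series/parallel combination:
  Rp1 = R1 ‖ R2 ‖ R3 (parallel, all between nodes 0 and 1) = 1/(1/820 + 1/160 + 1/240) = 85.94 Ω
R_th = 85.94 Ω

Final answer: V_th = 1.572 V, R_th = 85.94 Ω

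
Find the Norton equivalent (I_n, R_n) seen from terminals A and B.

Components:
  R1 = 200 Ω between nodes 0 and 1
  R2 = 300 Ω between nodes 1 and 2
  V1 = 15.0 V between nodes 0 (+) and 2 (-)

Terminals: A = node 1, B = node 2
Find the Thévenin equivalent first; then I_n = V_th/R_th and R_n = R_th.
Step 1 — V_th is the open-circuit voltage V_A - V_B (nothing connected across the terminals).
Nodal analysis, taking node 2 as the 0 V reference.
Source V1 fixes V_0 = 15 V.
KCL at each unknown node (sum of currents leaving = 0; resistances in Ω):
  Node 1: (V_1 - 15)/200 + (V_1 - 0)/300 = 0
Collecting terms: 0.008333 × V_1 = 0.075  =>  V_1 = 9 V
V_th = V_1 - V_2 = 9 - 0 = 9 V
Step 2 — R_th: zero the source — replace V1 by a short circuit (node 2 merges into node 0) — and find the resistance seen between A (node 1) and B (node 0).
Reduce the network between node 1 (A) and node 0 (B) by series/parallel combination:
  Rp1 = R1 ‖ R2 (parallel, both between nodes 0 and 1) = 1/(1/200 + 1/300) = 120 Ω
R_th = 120 Ω
I_n = V_th/R_th = 9/120 = 0.075 A, and R_n = R_th = 120 Ω

Final answer: I_n = 0.075 A, R_n = 120 Ω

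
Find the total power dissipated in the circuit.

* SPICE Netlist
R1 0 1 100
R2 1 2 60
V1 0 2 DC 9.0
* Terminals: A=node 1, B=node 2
Nodal analysis, taking node 2 as the 0 V reference.
Source V1 fixes V_0 = 9 V.
KCL at each unknown node (sum of currents leaving = 0; resistances in Ω):
  Node 1: (V_1 - 9)/100 + (V_1 - 0)/60 = 0
Collecting terms: 0.02667 × V_1 = 0.09  =>  V_1 = 3.375 V
Power in each resistor, P = (ΔV)²/R:
  P_R1 = (9 - 3.375)²/100 = 0.3164 W
  P_R2 = (3.375 - 0)²/60 = 0.1898 W
P_total = P_R1 + P_R2 = 0.5062 W

Final answer: 0.5062 W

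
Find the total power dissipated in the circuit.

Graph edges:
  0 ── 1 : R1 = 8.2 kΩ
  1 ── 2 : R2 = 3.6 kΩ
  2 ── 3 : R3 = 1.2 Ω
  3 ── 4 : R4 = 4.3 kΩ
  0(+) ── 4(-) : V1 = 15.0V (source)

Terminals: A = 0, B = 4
Nodal analysis, taking node 4 as the 0 V reference.
Source V1 fixes V_0 = 15 V.
KCL at each unknown node (sum of currents leaving = 0; resistances in Ω):
  Node 1: (V_1 - 15)/8200 + (V_1 - V_2)/3600 = 0
  Node 2: (V_2 - V_1)/3600 + (V_2 - V_3)/1.2 = 0
  Node 3: (V_3 - V_2)/1.2 + (V_3 - 0)/4300 = 0
Collecting terms (coefficients in siemens):
  0.0003997·V_1 - 0.0002778·V_2 = 0.001829
  0.8336·V_2 - 0.0002778·V_1 - 0.8333·V_3 = 0
  0.8336·V_3 - 0.8333·V_2 = 0
Solving these 3 simultaneous equations (Gaussian elimination) gives:
  V_1 = 7.361 V, V_2 = 4.007 V, V_3 = 4.006 V
Power in each resistor, P = (ΔV)²/R:
  P_R1 = (15 - 7.361)²/8200 = 0.007117 W
  P_R2 = (7.361 - 4.007)²/3600 = 0.003124 W
  P_R3 = (4.007 - 4.006)²/1.2 = 0.000001041 W
  P_R4 = (4.006 - 0)²/4300 = 0.003732 W
P_total = P_R1 + P_R2 + P_R3 + P_R4 = 0.01397 W

Final answer: 0.01397 W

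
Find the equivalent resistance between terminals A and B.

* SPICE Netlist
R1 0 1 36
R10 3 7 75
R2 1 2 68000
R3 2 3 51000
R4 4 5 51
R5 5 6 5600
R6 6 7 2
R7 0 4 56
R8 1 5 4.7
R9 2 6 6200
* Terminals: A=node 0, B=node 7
The network is not a plain series/parallel combination. Inject a 1 A test current into terminal A (node 0) and return it from terminal B (node 7); then R_eq = V_A / (1 A).
Nodal analysis, taking node 7 as the 0 V reference.
Current source I_test pushes 1 A into node 0 and draws it out of node 7.
KCL at each unknown node (sum of currents leaving = 0; resistances in Ω):
  Node 0: (V_0 - V_1)/36 + (V_0 - V_4)/56 - 1 = 0
  Node 1: (V_1 - V_0)/36 + (V_1 - V_2)/68000 + (V_1 - V_5)/4.7 = 0
  Node 2: (V_2 - V_1)/68000 + (V_2 - V_3)/51000 + (V_2 - V_6)/6200 = 0
  Node 3: (V_3 - V_2)/51000 + (V_3 - 0)/75 = 0
  Node 4: (V_4 - V_0)/56 + (V_4 - V_5)/51 = 0
  Node 5: (V_5 - V_1)/4.7 + (V_5 - V_4)/51 + (V_5 - V_6)/5600 = 0
  Node 6: (V_6 - V_2)/6200 + (V_6 - V_5)/5600 + (V_6 - 0)/2 = 0
Collecting terms (coefficients in siemens):
  0.04563·V_0 - 0.02778·V_1 - 0.01786·V_4 = 1
  0.2406·V_1 - 0.02778·V_0 - 0.00001471·V_2 - 0.2128·V_5 = 0
  0.0001956·V_2 - 0.00001471·V_1 - 0.00001961·V_3 - 0.0001613·V_6 = 0
  0.01335·V_3 - 0.00001961·V_2 = 0
  0.03746·V_4 - 0.01786·V_0 - 0.01961·V_5 = 0
  0.2326·V_5 - 0.2128·V_1 - 0.01961·V_4 - 0.0001786·V_6 = 0
  0.5003·V_6 - 0.0001613·V_2 - 0.0001786·V_5 = 0
Solving these 7 simultaneous equations (Gaussian elimination) gives:
  V_0 = 5235 V, V_1 = 5209 V, V_2 = 393.3 V, V_3 = 0.5775 V
  V_4 = 5219 V, V_5 = 5205 V, V_6 = 1.985 V
R_eq = V_0 / 1 A = 5235 Ω = 5.235 kΩ

Final answer: 5.235 kΩ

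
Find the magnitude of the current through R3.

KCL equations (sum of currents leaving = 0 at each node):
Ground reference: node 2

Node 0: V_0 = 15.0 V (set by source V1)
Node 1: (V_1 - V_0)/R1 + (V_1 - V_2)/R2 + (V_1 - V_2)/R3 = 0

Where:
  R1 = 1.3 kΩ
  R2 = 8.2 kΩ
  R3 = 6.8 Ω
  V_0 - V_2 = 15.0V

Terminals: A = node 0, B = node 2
Nodal analysis, taking node 2 as the 0 V reference.
Source V1 fixes V_0 = 15 V.
KCL at each unknown node (sum of currents leaving = 0; resistances in Ω):
  Node 1: (V_1 - 15)/1300 + (V_1 - 0)/8200 + (V_1 - 0)/6.8 = 0
Collecting terms: 0.148 × V_1 = 0.01154  =>  V_1 = 0.07799 V
I_R3 = (V_1 - V_2)/R3 = (0.07799 - 0)/6.8 = 0.01147 A
|I_R3| = 0.01147 A

Final answer: |I_R3| = 0.01147 A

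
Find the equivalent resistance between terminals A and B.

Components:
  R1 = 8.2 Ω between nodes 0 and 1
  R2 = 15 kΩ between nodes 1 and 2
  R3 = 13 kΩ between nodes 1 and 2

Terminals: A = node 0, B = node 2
Reduce the network between node 0 (A) and node 2 (B) by series/parallel combination:
  Rp1 = R2 ‖ R3 (parallel, both between nodes 1 and 2) = 1/(1/15000 + 1/13000) = 6964 Ω
  Rs1 = R1 + Rp1 (series, joined only at node 1) = 8.2 + 6964 = 6972 Ω
R_eq = 6.972 kΩ

Final answer: 6.972 kΩ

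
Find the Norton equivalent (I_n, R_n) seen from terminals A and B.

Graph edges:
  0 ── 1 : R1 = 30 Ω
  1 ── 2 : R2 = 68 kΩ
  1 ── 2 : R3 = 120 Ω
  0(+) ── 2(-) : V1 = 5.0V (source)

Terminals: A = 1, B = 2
Find the Thévenin equivalent first; then I_n = V_th/R_th and R_n = R_th.
Step 1 — V_th is the open-circuit voltage V_A - V_B (nothing connected across the terminals).
Nodal analysis, taking node 2 as the 0 V reference.
Source V1 fixes V_0 = 5 V.
KCL at each unknown node (sum of currents leaving = 0; resistances in Ω):
  Node 1: (V_1 - 5)/30 + (V_1 - 0)/68000 + (V_1 - 0)/120 = 0
Collecting terms: 0.04168 × V_1 = 0.1667  =>  V_1 = 3.999 V
V_th = V_1 - V_2 = 3.999 - 0 = 3.999 V
Step 2 — R_th: zero the source — replace V1 by a short circuit (node 2 merges into node 0) — and find the resistance seen between A (node 1) and B (node 0).
Reduce the network between node 1 (A) and node 0 (B) by series/parallel combination:
  Rp1 = R1 ‖ R2 ‖ R3 (parallel, all between nodes 0 and 1) = 1/(1/30 + 1/68000 + 1/120) = 23.99 Ω
R_th = 23.99 Ω
I_n = V_th/R_th = 3.999/23.99 = 0.1667 A, and R_n = R_th = 23.99 Ω

Final answer: I_n = 0.1667 A, R_n = 23.99 Ω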